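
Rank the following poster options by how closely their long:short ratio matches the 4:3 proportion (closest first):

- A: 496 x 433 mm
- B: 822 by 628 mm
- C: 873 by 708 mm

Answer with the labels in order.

A: 496/433 ≈ 1.145 → |1.145 − 1.333| = 0.188
B: 822/628 ≈ 1.309 → |1.309 − 1.333| = 0.024
C: 873/708 ≈ 1.233 → |1.233 − 1.333| = 0.100

B, C, A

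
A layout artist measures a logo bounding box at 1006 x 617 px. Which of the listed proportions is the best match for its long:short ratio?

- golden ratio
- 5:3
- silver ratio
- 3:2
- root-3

1006/617 ≈ 1.630. Nearest candidates are golden ratio (1.618, off by 0.012) and 5:3 (1.667, off by 0.037).

golden ratio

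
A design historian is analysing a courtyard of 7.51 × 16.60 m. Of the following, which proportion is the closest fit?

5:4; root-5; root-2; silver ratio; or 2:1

Ratio = 16.60 / 7.51 ≈ 2.210.
Distances: 5:4 1.250 (Δ 0.960); root-5 2.236 (Δ 0.026); root-2 1.414 (Δ 0.796); silver ratio 2.414 (Δ 0.204); 2:1 2.000 (Δ 0.210).

root-5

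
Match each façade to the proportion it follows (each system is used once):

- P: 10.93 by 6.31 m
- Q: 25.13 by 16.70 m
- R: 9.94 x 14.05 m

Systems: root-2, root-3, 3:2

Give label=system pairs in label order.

Ratios: P ≈ 1.732; Q ≈ 1.505; R ≈ 1.413.
Targets: root-2 ≈ 1.414; root-3 ≈ 1.732; 3:2 ≈ 1.500.

P=root-3, Q=3:2, R=root-2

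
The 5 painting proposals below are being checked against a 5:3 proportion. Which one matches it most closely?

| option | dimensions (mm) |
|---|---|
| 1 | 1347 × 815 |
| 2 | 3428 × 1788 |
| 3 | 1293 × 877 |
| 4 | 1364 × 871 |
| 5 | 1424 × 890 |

Ratios (long/short): 1 ≈ 1.653; 2 ≈ 1.917; 3 ≈ 1.474; 4 ≈ 1.566; 5 ≈ 1.600.
5:3 ≈ 1.667; option 1 is nearest (Δ 0.014).

1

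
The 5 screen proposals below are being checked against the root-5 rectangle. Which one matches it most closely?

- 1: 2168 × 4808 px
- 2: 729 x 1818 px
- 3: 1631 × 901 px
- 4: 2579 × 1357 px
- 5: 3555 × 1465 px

Target root-5 ≈ 2.236.
1: 2.218 (Δ0.018)  2: 2.494 (Δ0.258)  3: 1.810 (Δ0.426)  4: 1.901 (Δ0.335)  5: 2.427 (Δ0.191)

1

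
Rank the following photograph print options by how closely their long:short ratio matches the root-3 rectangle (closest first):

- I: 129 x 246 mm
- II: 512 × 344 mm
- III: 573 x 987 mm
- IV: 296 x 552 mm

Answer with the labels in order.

Ratios: I = 246 / 129 ≈ 1.907; II = 512 / 344 ≈ 1.488; III = 987 / 573 ≈ 1.723; IV = 552 / 296 ≈ 1.865.
|Δ from 1.732|: I 0.175; II 0.244; III 0.009; IV 0.133.

III, IV, I, II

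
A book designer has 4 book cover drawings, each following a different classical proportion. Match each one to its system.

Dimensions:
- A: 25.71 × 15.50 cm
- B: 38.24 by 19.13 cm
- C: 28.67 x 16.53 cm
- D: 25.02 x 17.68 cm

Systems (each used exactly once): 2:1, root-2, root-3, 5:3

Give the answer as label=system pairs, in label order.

Ratios: A ≈ 1.659; B ≈ 1.999; C ≈ 1.734; D ≈ 1.415.
Targets: 2:1 ≈ 2.000; root-2 ≈ 1.414; root-3 ≈ 1.732; 5:3 ≈ 1.667.

A=5:3, B=2:1, C=root-3, D=root-2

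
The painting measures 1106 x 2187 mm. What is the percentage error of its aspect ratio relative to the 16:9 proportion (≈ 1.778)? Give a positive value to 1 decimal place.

11.2%

Ratio = 2187 / 1106 ≈ 1.9774.
Ideal 16:9 ≈ 1.7778. |1.9774 − 1.7778| / 1.7778 ≈ 11.23% → 11.2%.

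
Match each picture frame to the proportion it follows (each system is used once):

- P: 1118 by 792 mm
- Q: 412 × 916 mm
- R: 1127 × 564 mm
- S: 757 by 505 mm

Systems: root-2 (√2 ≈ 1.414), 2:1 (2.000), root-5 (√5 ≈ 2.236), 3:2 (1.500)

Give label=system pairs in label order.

Ratios: P ≈ 1.412; Q ≈ 2.223; R ≈ 1.998; S ≈ 1.499.
Targets: root-2 ≈ 1.414; 2:1 ≈ 2.000; root-5 ≈ 2.236; 3:2 ≈ 1.500.

P=root-2, Q=root-5, R=2:1, S=3:2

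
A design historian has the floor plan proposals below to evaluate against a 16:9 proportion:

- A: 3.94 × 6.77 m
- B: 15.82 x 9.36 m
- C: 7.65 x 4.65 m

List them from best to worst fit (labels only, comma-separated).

A, B, C

Ratios: A = 6.77 / 3.94 ≈ 1.718; B = 15.82 / 9.36 ≈ 1.690; C = 7.65 / 4.65 ≈ 1.645.
|Δ from 1.778|: A 0.060; B 0.088; C 0.133.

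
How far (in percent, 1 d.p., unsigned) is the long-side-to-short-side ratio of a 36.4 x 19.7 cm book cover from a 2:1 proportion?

7.6%

Ratio = 36.4 / 19.7 ≈ 1.8477.
Ideal 2:1 = 2.0000. |1.8477 − 2.0000| / 2.0000 ≈ 7.62% → 7.6%.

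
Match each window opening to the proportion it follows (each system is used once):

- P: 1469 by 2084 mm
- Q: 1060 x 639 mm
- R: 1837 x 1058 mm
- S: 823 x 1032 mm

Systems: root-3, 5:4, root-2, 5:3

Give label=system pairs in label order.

P = 2084/1469 ≈ 1.419 → root-2 (1.414)
Q = 1060/639 ≈ 1.659 → 5:3 (1.667)
R = 1837/1058 ≈ 1.736 → root-3 (1.732)
S = 1032/823 ≈ 1.254 → 5:4 (1.250)

P=root-2, Q=5:3, R=root-3, S=5:4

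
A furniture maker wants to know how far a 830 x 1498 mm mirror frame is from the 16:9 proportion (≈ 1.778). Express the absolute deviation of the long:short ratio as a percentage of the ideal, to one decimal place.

1.5%

Ratio = 1498 / 830 ≈ 1.8048.
Ideal 16:9 ≈ 1.7778. |1.8048 − 1.7778| / 1.7778 ≈ 1.52% → 1.5%.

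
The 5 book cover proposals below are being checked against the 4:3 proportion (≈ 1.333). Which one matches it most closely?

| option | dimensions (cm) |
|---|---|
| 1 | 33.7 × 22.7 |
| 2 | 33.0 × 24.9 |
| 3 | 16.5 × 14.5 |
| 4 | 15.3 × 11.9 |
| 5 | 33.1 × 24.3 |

Target 4:3 ≈ 1.333.
1: 1.485 (Δ0.152)  2: 1.325 (Δ0.008)  3: 1.138 (Δ0.195)  4: 1.286 (Δ0.047)  5: 1.362 (Δ0.029)

2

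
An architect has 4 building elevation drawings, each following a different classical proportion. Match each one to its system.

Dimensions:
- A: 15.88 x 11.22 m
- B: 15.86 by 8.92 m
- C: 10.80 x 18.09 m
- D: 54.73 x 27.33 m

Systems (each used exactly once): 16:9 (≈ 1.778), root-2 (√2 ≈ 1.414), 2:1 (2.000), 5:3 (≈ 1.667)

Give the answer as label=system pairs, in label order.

A=root-2, B=16:9, C=5:3, D=2:1

Ratios: A ≈ 1.415; B ≈ 1.778; C ≈ 1.675; D ≈ 2.003.
Targets: 16:9 ≈ 1.778; root-2 ≈ 1.414; 2:1 ≈ 2.000; 5:3 ≈ 1.667.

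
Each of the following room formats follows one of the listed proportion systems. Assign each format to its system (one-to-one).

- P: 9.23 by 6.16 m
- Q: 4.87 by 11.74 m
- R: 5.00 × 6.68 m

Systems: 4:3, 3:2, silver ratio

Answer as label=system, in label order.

P=3:2, Q=silver ratio, R=4:3

P = 9.23/6.16 ≈ 1.498 → 3:2 (1.500)
Q = 11.74/4.87 ≈ 2.411 → silver ratio (2.414)
R = 6.68/5.00 ≈ 1.336 → 4:3 (1.333)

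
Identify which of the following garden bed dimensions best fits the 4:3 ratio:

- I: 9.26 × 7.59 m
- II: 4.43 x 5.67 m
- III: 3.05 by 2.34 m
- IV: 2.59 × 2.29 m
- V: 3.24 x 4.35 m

Ratios (long/short): I ≈ 1.220; II ≈ 1.280; III ≈ 1.303; IV ≈ 1.131; V ≈ 1.343.
4:3 ≈ 1.333; option V is nearest (Δ 0.010).

V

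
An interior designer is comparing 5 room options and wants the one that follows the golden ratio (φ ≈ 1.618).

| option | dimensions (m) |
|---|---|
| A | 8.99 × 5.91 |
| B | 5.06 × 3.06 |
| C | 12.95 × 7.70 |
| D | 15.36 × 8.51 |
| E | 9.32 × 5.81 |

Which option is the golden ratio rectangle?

E

Ratios (long/short): A ≈ 1.521; B ≈ 1.654; C ≈ 1.682; D ≈ 1.805; E ≈ 1.604.
golden ratio ≈ 1.618; option E is nearest (Δ 0.014).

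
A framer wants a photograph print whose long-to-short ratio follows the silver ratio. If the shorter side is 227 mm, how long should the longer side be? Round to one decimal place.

silver ratio ≈ 2.41421.
Longer side = 227 × 2.41421 ≈ 548.026 → 548.0 mm.

548.0 mm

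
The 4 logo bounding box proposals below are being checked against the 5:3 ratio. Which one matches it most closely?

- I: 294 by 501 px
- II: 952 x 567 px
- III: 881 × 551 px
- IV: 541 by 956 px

II

Ratios (long/short): I ≈ 1.704; II ≈ 1.679; III ≈ 1.599; IV ≈ 1.767.
5:3 ≈ 1.667; option II is nearest (Δ 0.012).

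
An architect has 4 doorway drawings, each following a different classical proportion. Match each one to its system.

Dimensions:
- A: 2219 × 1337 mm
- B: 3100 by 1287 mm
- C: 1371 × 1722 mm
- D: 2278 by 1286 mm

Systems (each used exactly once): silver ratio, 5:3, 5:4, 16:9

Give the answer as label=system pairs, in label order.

A = 2219/1337 ≈ 1.660 → 5:3 (1.667)
B = 3100/1287 ≈ 2.409 → silver ratio (2.414)
C = 1722/1371 ≈ 1.256 → 5:4 (1.250)
D = 2278/1286 ≈ 1.771 → 16:9 (1.778)

A=5:3, B=silver ratio, C=5:4, D=16:9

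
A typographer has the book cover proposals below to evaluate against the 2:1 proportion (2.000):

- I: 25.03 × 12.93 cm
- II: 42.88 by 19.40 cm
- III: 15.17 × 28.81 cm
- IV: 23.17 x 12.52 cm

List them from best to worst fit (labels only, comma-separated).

I, III, IV, II

I: 25.03/12.93 ≈ 1.936 → |1.936 − 2.000| = 0.064
II: 42.88/19.40 ≈ 2.210 → |2.210 − 2.000| = 0.210
III: 28.81/15.17 ≈ 1.899 → |1.899 − 2.000| = 0.101
IV: 23.17/12.52 ≈ 1.851 → |1.851 − 2.000| = 0.149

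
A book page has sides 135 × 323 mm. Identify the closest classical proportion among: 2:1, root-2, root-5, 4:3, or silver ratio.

323/135 ≈ 2.393. Nearest candidates are silver ratio (2.414, off by 0.021) and root-5 (2.236, off by 0.157).

silver ratio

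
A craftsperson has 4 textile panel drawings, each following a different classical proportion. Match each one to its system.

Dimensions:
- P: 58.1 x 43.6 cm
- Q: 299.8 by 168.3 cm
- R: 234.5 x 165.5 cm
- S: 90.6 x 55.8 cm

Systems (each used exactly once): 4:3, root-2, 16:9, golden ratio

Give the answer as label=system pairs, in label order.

P = 58.1/43.6 ≈ 1.333 → 4:3 (1.333)
Q = 299.8/168.3 ≈ 1.781 → 16:9 (1.778)
R = 234.5/165.5 ≈ 1.417 → root-2 (1.414)
S = 90.6/55.8 ≈ 1.624 → golden ratio (1.618)

P=4:3, Q=16:9, R=root-2, S=golden ratio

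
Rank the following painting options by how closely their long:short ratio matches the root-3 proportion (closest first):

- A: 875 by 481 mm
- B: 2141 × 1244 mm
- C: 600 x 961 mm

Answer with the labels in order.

B, A, C

Ratios: A = 875 / 481 ≈ 1.819; B = 2141 / 1244 ≈ 1.721; C = 961 / 600 ≈ 1.602.
|Δ from 1.732|: A 0.087; B 0.011; C 0.130.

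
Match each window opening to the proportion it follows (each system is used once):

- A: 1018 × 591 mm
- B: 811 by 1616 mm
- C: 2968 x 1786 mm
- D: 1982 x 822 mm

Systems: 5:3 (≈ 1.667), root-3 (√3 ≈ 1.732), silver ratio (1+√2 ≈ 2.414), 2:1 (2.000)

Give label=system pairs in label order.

A = 1018/591 ≈ 1.723 → root-3 (1.732)
B = 1616/811 ≈ 1.993 → 2:1 (2.000)
C = 2968/1786 ≈ 1.662 → 5:3 (1.667)
D = 1982/822 ≈ 2.411 → silver ratio (2.414)

A=root-3, B=2:1, C=5:3, D=silver ratio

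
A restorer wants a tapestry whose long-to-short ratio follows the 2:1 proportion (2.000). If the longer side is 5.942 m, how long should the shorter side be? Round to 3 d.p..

2:1 = 2.00000.
Shorter side = 5.942 ÷ 2.00000 ≈ 2.97100 → 2.971 m.

2.971 m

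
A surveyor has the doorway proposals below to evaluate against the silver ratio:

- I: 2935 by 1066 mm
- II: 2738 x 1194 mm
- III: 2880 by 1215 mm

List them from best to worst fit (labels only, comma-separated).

III, II, I

Ratios: I = 2935 / 1066 ≈ 2.753; II = 2738 / 1194 ≈ 2.293; III = 2880 / 1215 ≈ 2.370.
|Δ from 2.414|: I 0.339; II 0.121; III 0.044.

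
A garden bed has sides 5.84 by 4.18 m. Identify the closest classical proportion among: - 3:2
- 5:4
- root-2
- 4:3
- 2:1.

root-2

Ratio = 5.84 / 4.18 ≈ 1.397.
Distances: 3:2 1.500 (Δ 0.103); 5:4 1.250 (Δ 0.147); root-2 1.414 (Δ 0.017); 4:3 1.333 (Δ 0.064); 2:1 2.000 (Δ 0.603).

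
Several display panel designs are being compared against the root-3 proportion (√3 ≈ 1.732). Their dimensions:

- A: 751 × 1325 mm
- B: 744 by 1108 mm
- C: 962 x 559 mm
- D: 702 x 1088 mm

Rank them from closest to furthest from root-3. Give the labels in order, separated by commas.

C, A, D, B

A: 1325/751 ≈ 1.764 → |1.764 − 1.732| = 0.032
B: 1108/744 ≈ 1.489 → |1.489 − 1.732| = 0.243
C: 962/559 ≈ 1.721 → |1.721 − 1.732| = 0.011
D: 1088/702 ≈ 1.550 → |1.550 − 1.732| = 0.182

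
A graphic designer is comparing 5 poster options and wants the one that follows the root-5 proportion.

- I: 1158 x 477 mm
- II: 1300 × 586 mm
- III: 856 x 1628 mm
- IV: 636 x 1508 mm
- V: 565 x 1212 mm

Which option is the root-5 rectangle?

Target root-5 ≈ 2.236.
I: 2.428 (Δ0.192)  II: 2.218 (Δ0.018)  III: 1.902 (Δ0.334)  IV: 2.371 (Δ0.135)  V: 2.145 (Δ0.091)

II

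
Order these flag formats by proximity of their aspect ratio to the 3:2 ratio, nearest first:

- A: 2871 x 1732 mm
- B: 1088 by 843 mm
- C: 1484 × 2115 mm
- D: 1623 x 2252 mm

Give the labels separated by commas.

A: 2871/1732 ≈ 1.658 → |1.658 − 1.500| = 0.158
B: 1088/843 ≈ 1.291 → |1.291 − 1.500| = 0.209
C: 2115/1484 ≈ 1.425 → |1.425 − 1.500| = 0.075
D: 2252/1623 ≈ 1.388 → |1.388 − 1.500| = 0.112

C, D, A, B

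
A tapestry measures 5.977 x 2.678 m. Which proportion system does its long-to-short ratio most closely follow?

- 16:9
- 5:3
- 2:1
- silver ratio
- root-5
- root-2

root-5

Ratio = 5.977 / 2.678 ≈ 2.232.
Distances: 16:9 1.778 (Δ 0.454); 5:3 1.667 (Δ 0.565); 2:1 2.000 (Δ 0.232); silver ratio 2.414 (Δ 0.182); root-5 2.236 (Δ 0.004); root-2 1.414 (Δ 0.818).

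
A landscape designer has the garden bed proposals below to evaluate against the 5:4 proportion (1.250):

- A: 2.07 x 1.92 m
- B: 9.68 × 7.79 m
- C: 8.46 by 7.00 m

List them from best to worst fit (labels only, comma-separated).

A: 2.07/1.92 ≈ 1.078 → |1.078 − 1.250| = 0.172
B: 9.68/7.79 ≈ 1.243 → |1.243 − 1.250| = 0.007
C: 8.46/7.00 ≈ 1.209 → |1.209 − 1.250| = 0.041

B, C, A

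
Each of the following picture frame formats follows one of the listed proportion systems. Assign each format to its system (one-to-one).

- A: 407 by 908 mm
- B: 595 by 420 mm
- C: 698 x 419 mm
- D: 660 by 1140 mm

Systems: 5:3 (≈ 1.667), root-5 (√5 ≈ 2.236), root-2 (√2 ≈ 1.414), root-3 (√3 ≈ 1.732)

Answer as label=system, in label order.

Ratios: A ≈ 2.231; B ≈ 1.417; C ≈ 1.666; D ≈ 1.727.
Targets: 5:3 ≈ 1.667; root-5 ≈ 2.236; root-2 ≈ 1.414; root-3 ≈ 1.732.

A=root-5, B=root-2, C=5:3, D=root-3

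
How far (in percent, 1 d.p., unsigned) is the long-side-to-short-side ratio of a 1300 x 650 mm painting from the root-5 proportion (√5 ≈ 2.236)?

10.6%

Ratio = 1300 / 650 ≈ 2.0000.
Ideal root-5 ≈ 2.2361. |2.0000 − 2.2361| / 2.2361 ≈ 10.56% → 10.6%.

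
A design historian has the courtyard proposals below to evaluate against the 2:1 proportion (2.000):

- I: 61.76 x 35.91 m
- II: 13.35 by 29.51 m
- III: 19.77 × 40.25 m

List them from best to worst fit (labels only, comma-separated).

III, II, I

Ratios: I = 61.76 / 35.91 ≈ 1.720; II = 29.51 / 13.35 ≈ 2.210; III = 40.25 / 19.77 ≈ 2.036.
|Δ from 2.000|: I 0.280; II 0.210; III 0.036.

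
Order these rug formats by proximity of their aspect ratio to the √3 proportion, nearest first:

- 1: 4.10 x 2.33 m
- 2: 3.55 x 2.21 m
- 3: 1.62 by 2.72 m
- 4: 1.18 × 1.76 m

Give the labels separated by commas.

1, 3, 2, 4

1: 4.10/2.33 ≈ 1.760 → |1.760 − 1.732| = 0.028
2: 3.55/2.21 ≈ 1.606 → |1.606 − 1.732| = 0.126
3: 2.72/1.62 ≈ 1.679 → |1.679 − 1.732| = 0.053
4: 1.76/1.18 ≈ 1.492 → |1.492 − 1.732| = 0.240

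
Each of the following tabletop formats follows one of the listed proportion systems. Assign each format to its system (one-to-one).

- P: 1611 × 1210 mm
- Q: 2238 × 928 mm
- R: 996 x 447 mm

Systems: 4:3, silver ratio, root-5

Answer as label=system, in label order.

P=4:3, Q=silver ratio, R=root-5

Ratios: P ≈ 1.331; Q ≈ 2.412; R ≈ 2.228.
Targets: 4:3 ≈ 1.333; silver ratio ≈ 2.414; root-5 ≈ 2.236.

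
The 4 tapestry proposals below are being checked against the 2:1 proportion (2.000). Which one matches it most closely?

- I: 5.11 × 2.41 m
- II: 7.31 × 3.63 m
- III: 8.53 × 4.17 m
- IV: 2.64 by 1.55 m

II

Ratios (long/short): I ≈ 2.120; II ≈ 2.014; III ≈ 2.046; IV ≈ 1.703.
2:1 ≈ 2.000; option II is nearest (Δ 0.014).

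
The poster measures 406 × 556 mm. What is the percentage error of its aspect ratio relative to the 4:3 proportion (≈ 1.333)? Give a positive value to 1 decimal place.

Ratio = 556 / 406 ≈ 1.3695.
Ideal 4:3 ≈ 1.3333. |1.3695 − 1.3333| / 1.3333 ≈ 2.72% → 2.7%.

2.7%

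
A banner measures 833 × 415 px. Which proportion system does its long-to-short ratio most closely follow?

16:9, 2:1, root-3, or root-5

2:1

Ratio = 833 / 415 ≈ 2.007.
Distances: 16:9 1.778 (Δ 0.229); 2:1 2.000 (Δ 0.007); root-3 1.732 (Δ 0.275); root-5 2.236 (Δ 0.229).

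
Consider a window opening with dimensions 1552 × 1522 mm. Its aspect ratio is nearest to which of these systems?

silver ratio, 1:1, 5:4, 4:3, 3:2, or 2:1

1552/1522 ≈ 1.020. Nearest candidates are 1:1 (1.000, off by 0.020) and 5:4 (1.250, off by 0.230).

1:1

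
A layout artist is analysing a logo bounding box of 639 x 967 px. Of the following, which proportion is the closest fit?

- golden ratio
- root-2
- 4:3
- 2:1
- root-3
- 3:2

Ratio = 967 / 639 ≈ 1.513.
Distances: golden ratio 1.618 (Δ 0.105); root-2 1.414 (Δ 0.099); 4:3 1.333 (Δ 0.180); 2:1 2.000 (Δ 0.487); root-3 1.732 (Δ 0.219); 3:2 1.500 (Δ 0.013).

3:2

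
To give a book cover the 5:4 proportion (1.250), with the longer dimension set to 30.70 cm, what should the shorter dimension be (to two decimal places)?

24.56 cm

5:4 = 1.25000.
Shorter side = 30.70 ÷ 1.25000 ≈ 24.5600 → 24.56 cm.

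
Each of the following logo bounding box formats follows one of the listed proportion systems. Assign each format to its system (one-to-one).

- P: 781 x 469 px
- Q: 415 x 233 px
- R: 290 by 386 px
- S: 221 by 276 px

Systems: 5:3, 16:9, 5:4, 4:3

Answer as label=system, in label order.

P = 781/469 ≈ 1.665 → 5:3 (1.667)
Q = 415/233 ≈ 1.781 → 16:9 (1.778)
R = 386/290 ≈ 1.331 → 4:3 (1.333)
S = 276/221 ≈ 1.249 → 5:4 (1.250)

P=5:3, Q=16:9, R=4:3, S=5:4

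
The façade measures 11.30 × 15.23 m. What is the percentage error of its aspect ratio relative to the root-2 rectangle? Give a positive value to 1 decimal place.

4.7%

Ratio = 15.23 / 11.30 ≈ 1.3478.
Ideal root-2 ≈ 1.4142. |1.3478 − 1.4142| / 1.4142 ≈ 4.70% → 4.7%.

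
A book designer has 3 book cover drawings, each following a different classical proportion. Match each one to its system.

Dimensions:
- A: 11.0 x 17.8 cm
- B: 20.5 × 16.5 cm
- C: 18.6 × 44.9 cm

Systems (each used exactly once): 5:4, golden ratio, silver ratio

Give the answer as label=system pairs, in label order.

A=golden ratio, B=5:4, C=silver ratio

A = 17.8/11.0 ≈ 1.618 → golden ratio (1.618)
B = 20.5/16.5 ≈ 1.242 → 5:4 (1.250)
C = 44.9/18.6 ≈ 2.414 → silver ratio (2.414)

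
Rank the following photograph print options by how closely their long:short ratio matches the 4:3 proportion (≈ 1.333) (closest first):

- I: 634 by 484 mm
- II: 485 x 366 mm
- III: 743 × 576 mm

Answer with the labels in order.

II, I, III

Ratios: I = 634 / 484 ≈ 1.310; II = 485 / 366 ≈ 1.325; III = 743 / 576 ≈ 1.290.
|Δ from 1.333|: I 0.023; II 0.008; III 0.043.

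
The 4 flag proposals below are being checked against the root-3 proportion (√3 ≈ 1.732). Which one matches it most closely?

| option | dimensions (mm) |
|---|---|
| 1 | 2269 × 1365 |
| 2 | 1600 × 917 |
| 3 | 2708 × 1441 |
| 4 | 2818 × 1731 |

Target root-3 ≈ 1.732.
1: 1.662 (Δ0.070)  2: 1.745 (Δ0.013)  3: 1.879 (Δ0.147)  4: 1.628 (Δ0.104)

2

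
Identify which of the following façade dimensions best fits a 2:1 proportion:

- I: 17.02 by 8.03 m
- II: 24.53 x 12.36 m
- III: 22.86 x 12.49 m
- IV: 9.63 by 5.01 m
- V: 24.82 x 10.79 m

II

Target 2:1 ≈ 2.000.
I: 2.120 (Δ0.120)  II: 1.985 (Δ0.015)  III: 1.830 (Δ0.170)  IV: 1.922 (Δ0.078)  V: 2.300 (Δ0.300)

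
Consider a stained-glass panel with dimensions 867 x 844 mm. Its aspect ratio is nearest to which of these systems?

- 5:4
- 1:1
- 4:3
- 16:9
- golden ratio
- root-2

1:1

Ratio = 867 / 844 ≈ 1.027.
Distances: 5:4 1.250 (Δ 0.223); 1:1 1.000 (Δ 0.027); 4:3 1.333 (Δ 0.306); 16:9 1.778 (Δ 0.751); golden ratio 1.618 (Δ 0.591); root-2 1.414 (Δ 0.387).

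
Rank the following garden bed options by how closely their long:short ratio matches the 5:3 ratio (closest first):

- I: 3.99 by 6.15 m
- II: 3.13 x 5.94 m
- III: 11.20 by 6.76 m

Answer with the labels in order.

I: 6.15/3.99 ≈ 1.541 → |1.541 − 1.667| = 0.126
II: 5.94/3.13 ≈ 1.898 → |1.898 − 1.667| = 0.231
III: 11.20/6.76 ≈ 1.657 → |1.657 − 1.667| = 0.010

III, I, II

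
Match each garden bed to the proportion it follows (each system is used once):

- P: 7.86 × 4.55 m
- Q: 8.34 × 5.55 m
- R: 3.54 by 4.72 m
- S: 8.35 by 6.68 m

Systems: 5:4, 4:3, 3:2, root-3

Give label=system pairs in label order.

P = 7.86/4.55 ≈ 1.727 → root-3 (1.732)
Q = 8.34/5.55 ≈ 1.503 → 3:2 (1.500)
R = 4.72/3.54 ≈ 1.333 → 4:3 (1.333)
S = 8.35/6.68 ≈ 1.250 → 5:4 (1.250)

P=root-3, Q=3:2, R=4:3, S=5:4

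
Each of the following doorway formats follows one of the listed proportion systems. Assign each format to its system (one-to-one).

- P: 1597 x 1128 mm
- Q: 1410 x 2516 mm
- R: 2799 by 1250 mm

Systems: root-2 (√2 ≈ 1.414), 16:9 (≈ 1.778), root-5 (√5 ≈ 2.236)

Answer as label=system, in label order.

Ratios: P ≈ 1.416; Q ≈ 1.784; R ≈ 2.239.
Targets: root-2 ≈ 1.414; 16:9 ≈ 1.778; root-5 ≈ 2.236.

P=root-2, Q=16:9, R=root-5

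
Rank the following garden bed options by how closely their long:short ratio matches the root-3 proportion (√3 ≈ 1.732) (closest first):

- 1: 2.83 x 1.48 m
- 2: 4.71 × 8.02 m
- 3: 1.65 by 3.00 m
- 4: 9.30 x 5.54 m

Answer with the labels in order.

Ratios: 1 = 2.83 / 1.48 ≈ 1.912; 2 = 8.02 / 4.71 ≈ 1.703; 3 = 3.00 / 1.65 ≈ 1.818; 4 = 9.30 / 5.54 ≈ 1.679.
|Δ from 1.732|: 1 0.180; 2 0.029; 3 0.086; 4 0.053.

2, 4, 3, 1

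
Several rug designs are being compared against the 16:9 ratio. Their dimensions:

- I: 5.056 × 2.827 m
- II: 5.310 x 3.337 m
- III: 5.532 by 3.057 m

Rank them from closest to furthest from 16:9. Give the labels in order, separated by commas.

I, III, II

I: 5.056/2.827 ≈ 1.788 → |1.788 − 1.778| = 0.010
II: 5.310/3.337 ≈ 1.591 → |1.591 − 1.778| = 0.187
III: 5.532/3.057 ≈ 1.810 → |1.810 − 1.778| = 0.032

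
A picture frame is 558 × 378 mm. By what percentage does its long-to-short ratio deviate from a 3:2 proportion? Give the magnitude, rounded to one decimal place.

1.6%

Ratio = 558 / 378 ≈ 1.4762.
Ideal 3:2 = 1.5000. |1.4762 − 1.5000| / 1.5000 ≈ 1.59% → 1.6%.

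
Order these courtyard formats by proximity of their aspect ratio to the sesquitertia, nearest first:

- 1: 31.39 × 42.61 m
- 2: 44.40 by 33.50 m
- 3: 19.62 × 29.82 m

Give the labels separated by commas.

1: 42.61/31.39 ≈ 1.357 → |1.357 − 1.333| = 0.024
2: 44.40/33.50 ≈ 1.325 → |1.325 − 1.333| = 0.008
3: 29.82/19.62 ≈ 1.520 → |1.520 − 1.333| = 0.187

2, 1, 3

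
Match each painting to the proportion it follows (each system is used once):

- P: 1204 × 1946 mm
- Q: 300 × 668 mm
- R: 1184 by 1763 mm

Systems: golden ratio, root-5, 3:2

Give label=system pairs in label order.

P=golden ratio, Q=root-5, R=3:2

P = 1946/1204 ≈ 1.616 → golden ratio (1.618)
Q = 668/300 ≈ 2.227 → root-5 (2.236)
R = 1763/1184 ≈ 1.489 → 3:2 (1.500)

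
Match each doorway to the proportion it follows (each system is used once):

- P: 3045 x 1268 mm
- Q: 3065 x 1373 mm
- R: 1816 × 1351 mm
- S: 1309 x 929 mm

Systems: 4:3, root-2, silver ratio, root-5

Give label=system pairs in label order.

P = 3045/1268 ≈ 2.401 → silver ratio (2.414)
Q = 3065/1373 ≈ 2.232 → root-5 (2.236)
R = 1816/1351 ≈ 1.344 → 4:3 (1.333)
S = 1309/929 ≈ 1.409 → root-2 (1.414)

P=silver ratio, Q=root-5, R=4:3, S=root-2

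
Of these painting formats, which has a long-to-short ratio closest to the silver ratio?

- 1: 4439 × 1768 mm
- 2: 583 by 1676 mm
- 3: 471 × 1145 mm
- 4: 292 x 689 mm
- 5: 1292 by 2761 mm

Ratios (long/short): 1 ≈ 2.511; 2 ≈ 2.875; 3 ≈ 2.431; 4 ≈ 2.360; 5 ≈ 2.137.
silver ratio ≈ 2.414; option 3 is nearest (Δ 0.017).

3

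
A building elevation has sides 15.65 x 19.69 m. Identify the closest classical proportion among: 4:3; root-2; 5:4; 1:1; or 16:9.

5:4

Ratio = 19.69 / 15.65 ≈ 1.258.
Distances: 4:3 1.333 (Δ 0.075); root-2 1.414 (Δ 0.156); 5:4 1.250 (Δ 0.008); 1:1 1.000 (Δ 0.258); 16:9 1.778 (Δ 0.520).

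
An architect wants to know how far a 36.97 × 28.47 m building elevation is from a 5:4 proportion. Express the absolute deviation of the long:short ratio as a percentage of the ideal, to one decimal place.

3.9%

Ratio = 36.97 / 28.47 ≈ 1.2986.
Ideal 5:4 = 1.2500. |1.2986 − 1.2500| / 1.2500 ≈ 3.89% → 3.9%.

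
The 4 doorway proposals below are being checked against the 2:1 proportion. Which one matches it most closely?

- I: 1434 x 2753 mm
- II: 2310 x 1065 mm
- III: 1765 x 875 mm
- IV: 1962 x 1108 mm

III

Ratios (long/short): I ≈ 1.920; II ≈ 2.169; III ≈ 2.017; IV ≈ 1.771.
2:1 ≈ 2.000; option III is nearest (Δ 0.017).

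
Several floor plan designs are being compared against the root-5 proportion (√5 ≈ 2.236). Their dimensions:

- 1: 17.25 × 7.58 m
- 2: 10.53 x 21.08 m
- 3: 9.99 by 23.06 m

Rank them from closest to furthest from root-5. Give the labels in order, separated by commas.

1: 17.25/7.58 ≈ 2.276 → |2.276 − 2.236| = 0.040
2: 21.08/10.53 ≈ 2.002 → |2.002 − 2.236| = 0.234
3: 23.06/9.99 ≈ 2.308 → |2.308 − 2.236| = 0.072

1, 3, 2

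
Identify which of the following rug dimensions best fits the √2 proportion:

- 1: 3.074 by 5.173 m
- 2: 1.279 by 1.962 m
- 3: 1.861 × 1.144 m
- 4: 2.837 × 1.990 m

Ratios (long/short): 1 ≈ 1.683; 2 ≈ 1.534; 3 ≈ 1.627; 4 ≈ 1.426.
root-2 ≈ 1.414; option 4 is nearest (Δ 0.012).

4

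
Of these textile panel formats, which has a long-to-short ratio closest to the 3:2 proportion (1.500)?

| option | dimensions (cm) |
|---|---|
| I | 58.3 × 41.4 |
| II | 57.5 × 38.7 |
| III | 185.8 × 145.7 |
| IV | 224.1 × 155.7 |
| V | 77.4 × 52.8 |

Ratios (long/short): I ≈ 1.408; II ≈ 1.486; III ≈ 1.275; IV ≈ 1.439; V ≈ 1.466.
3:2 ≈ 1.500; option II is nearest (Δ 0.014).

II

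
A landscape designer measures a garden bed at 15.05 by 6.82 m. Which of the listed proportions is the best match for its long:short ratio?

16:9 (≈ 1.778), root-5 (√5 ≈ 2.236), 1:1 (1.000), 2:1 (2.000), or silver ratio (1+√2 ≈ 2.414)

root-5

15.05/6.82 ≈ 2.207. Nearest candidates are root-5 (2.236, off by 0.029) and 2:1 (2.000, off by 0.207).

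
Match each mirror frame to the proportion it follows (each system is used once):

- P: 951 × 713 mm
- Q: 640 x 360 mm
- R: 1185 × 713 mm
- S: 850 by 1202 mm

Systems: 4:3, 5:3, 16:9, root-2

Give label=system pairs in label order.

P = 951/713 ≈ 1.334 → 4:3 (1.333)
Q = 640/360 ≈ 1.778 → 16:9 (1.778)
R = 1185/713 ≈ 1.662 → 5:3 (1.667)
S = 1202/850 ≈ 1.414 → root-2 (1.414)

P=4:3, Q=16:9, R=5:3, S=root-2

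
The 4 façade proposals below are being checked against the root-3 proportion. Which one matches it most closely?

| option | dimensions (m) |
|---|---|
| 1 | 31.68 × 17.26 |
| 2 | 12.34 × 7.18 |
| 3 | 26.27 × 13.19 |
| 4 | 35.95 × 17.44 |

2

Target root-3 ≈ 1.732.
1: 1.835 (Δ0.103)  2: 1.719 (Δ0.013)  3: 1.992 (Δ0.260)  4: 2.061 (Δ0.329)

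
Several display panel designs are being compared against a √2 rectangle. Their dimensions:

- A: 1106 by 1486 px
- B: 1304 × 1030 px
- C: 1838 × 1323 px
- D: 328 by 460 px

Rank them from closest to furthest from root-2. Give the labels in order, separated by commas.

Ratios: A = 1486 / 1106 ≈ 1.344; B = 1304 / 1030 ≈ 1.266; C = 1838 / 1323 ≈ 1.389; D = 460 / 328 ≈ 1.402.
|Δ from 1.414|: A 0.070; B 0.148; C 0.025; D 0.012.

D, C, A, B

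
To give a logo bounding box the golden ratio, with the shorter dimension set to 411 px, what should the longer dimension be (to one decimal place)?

golden ratio ≈ 1.61803.
Longer side = 411 × 1.61803 ≈ 665.010 → 665.0 px.

665.0 px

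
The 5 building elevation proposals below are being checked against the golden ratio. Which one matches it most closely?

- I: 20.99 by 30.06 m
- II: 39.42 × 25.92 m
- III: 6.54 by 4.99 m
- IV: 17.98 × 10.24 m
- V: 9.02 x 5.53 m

Ratios (long/short): I ≈ 1.432; II ≈ 1.521; III ≈ 1.311; IV ≈ 1.756; V ≈ 1.631.
golden ratio ≈ 1.618; option V is nearest (Δ 0.013).

V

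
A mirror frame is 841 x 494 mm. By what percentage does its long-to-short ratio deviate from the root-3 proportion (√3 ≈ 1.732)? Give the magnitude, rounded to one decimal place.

Ratio = 841 / 494 ≈ 1.7024.
Ideal root-3 ≈ 1.7321. |1.7024 − 1.7321| / 1.7321 ≈ 1.71% → 1.7%.

1.7%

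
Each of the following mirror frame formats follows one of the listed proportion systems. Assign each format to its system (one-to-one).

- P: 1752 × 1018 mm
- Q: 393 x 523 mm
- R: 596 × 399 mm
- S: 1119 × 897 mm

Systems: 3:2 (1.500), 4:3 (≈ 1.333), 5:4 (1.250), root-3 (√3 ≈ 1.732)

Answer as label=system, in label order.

P=root-3, Q=4:3, R=3:2, S=5:4

Ratios: P ≈ 1.721; Q ≈ 1.331; R ≈ 1.494; S ≈ 1.247.
Targets: 3:2 ≈ 1.500; 4:3 ≈ 1.333; 5:4 ≈ 1.250; root-3 ≈ 1.732.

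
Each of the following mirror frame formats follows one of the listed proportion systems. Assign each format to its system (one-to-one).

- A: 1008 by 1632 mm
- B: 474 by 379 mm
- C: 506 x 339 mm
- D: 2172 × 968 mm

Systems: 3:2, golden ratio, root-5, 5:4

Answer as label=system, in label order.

A = 1632/1008 ≈ 1.619 → golden ratio (1.618)
B = 474/379 ≈ 1.251 → 5:4 (1.250)
C = 506/339 ≈ 1.493 → 3:2 (1.500)
D = 2172/968 ≈ 2.244 → root-5 (2.236)

A=golden ratio, B=5:4, C=3:2, D=root-5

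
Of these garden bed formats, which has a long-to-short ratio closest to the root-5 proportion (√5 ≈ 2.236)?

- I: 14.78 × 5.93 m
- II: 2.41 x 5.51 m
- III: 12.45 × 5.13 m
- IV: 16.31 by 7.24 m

IV

Ratios (long/short): I ≈ 2.492; II ≈ 2.286; III ≈ 2.427; IV ≈ 2.253.
root-5 ≈ 2.236; option IV is nearest (Δ 0.017).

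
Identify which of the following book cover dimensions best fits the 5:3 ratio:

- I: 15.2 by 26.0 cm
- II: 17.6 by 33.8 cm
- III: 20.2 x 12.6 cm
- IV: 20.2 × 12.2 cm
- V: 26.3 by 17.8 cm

IV

Target 5:3 ≈ 1.667.
I: 1.711 (Δ0.044)  II: 1.920 (Δ0.253)  III: 1.603 (Δ0.064)  IV: 1.656 (Δ0.011)  V: 1.478 (Δ0.189)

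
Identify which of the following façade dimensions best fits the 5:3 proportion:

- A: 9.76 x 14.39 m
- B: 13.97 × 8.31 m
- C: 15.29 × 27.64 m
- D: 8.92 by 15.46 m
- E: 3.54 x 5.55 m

B

Target 5:3 ≈ 1.667.
A: 1.474 (Δ0.193)  B: 1.681 (Δ0.014)  C: 1.808 (Δ0.141)  D: 1.733 (Δ0.066)  E: 1.568 (Δ0.099)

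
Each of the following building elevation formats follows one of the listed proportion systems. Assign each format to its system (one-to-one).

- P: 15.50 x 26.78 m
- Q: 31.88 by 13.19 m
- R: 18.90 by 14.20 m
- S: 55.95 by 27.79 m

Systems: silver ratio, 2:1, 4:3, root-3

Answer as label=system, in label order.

P = 26.78/15.50 ≈ 1.728 → root-3 (1.732)
Q = 31.88/13.19 ≈ 2.417 → silver ratio (2.414)
R = 18.90/14.20 ≈ 1.331 → 4:3 (1.333)
S = 55.95/27.79 ≈ 2.013 → 2:1 (2.000)

P=root-3, Q=silver ratio, R=4:3, S=2:1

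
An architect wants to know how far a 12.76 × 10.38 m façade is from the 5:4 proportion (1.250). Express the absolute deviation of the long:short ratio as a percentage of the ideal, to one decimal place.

Ratio = 12.76 / 10.38 ≈ 1.2293.
Ideal 5:4 = 1.2500. |1.2293 − 1.2500| / 1.2500 ≈ 1.66% → 1.7%.

1.7%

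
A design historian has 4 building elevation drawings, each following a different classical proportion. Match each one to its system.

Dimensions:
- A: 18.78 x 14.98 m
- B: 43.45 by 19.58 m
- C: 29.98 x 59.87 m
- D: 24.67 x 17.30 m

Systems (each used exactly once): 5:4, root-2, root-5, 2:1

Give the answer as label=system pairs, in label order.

A=5:4, B=root-5, C=2:1, D=root-2

A = 18.78/14.98 ≈ 1.254 → 5:4 (1.250)
B = 43.45/19.58 ≈ 2.219 → root-5 (2.236)
C = 59.87/29.98 ≈ 1.997 → 2:1 (2.000)
D = 24.67/17.30 ≈ 1.426 → root-2 (1.414)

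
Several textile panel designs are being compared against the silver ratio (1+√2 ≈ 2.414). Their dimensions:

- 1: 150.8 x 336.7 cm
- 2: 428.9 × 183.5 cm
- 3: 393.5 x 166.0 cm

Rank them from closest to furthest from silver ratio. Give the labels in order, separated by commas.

3, 2, 1

1: 336.7/150.8 ≈ 2.233 → |2.233 − 2.414| = 0.181
2: 428.9/183.5 ≈ 2.337 → |2.337 − 2.414| = 0.077
3: 393.5/166.0 ≈ 2.370 → |2.370 − 2.414| = 0.044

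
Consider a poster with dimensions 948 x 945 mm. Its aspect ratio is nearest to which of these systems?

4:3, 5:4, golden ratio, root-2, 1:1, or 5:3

Ratio = 948 / 945 ≈ 1.003.
Distances: 4:3 1.333 (Δ 0.330); 5:4 1.250 (Δ 0.247); golden ratio 1.618 (Δ 0.615); root-2 1.414 (Δ 0.411); 1:1 1.000 (Δ 0.003); 5:3 1.667 (Δ 0.664).

1:1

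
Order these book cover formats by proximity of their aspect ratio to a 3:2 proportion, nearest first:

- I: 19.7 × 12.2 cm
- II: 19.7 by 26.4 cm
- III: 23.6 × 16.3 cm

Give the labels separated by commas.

I: 19.7/12.2 ≈ 1.615 → |1.615 − 1.500| = 0.115
II: 26.4/19.7 ≈ 1.340 → |1.340 − 1.500| = 0.160
III: 23.6/16.3 ≈ 1.448 → |1.448 − 1.500| = 0.052

III, I, II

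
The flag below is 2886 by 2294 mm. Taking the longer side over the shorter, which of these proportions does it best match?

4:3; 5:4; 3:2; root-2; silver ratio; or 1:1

5:4

2886/2294 ≈ 1.258. Nearest candidates are 5:4 (1.250, off by 0.008) and 4:3 (1.333, off by 0.075).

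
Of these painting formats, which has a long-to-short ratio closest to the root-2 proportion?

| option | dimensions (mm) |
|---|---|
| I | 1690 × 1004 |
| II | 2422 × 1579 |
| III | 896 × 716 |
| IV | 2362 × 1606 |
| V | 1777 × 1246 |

V

Ratios (long/short): I ≈ 1.683; II ≈ 1.534; III ≈ 1.251; IV ≈ 1.471; V ≈ 1.426.
root-2 ≈ 1.414; option V is nearest (Δ 0.012).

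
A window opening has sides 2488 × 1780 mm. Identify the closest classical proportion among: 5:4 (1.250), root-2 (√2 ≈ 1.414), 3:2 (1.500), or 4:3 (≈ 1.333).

root-2

Ratio = 2488 / 1780 ≈ 1.398.
Distances: 5:4 1.250 (Δ 0.148); root-2 1.414 (Δ 0.016); 3:2 1.500 (Δ 0.102); 4:3 1.333 (Δ 0.065).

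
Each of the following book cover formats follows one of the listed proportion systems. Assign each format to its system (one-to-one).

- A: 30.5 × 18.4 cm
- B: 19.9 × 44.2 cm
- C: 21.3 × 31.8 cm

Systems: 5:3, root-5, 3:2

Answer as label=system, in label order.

A = 30.5/18.4 ≈ 1.658 → 5:3 (1.667)
B = 44.2/19.9 ≈ 2.221 → root-5 (2.236)
C = 31.8/21.3 ≈ 1.493 → 3:2 (1.500)

A=5:3, B=root-5, C=3:2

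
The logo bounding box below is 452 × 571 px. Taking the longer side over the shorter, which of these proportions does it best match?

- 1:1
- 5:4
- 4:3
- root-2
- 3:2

5:4

571/452 ≈ 1.263. Nearest candidates are 5:4 (1.250, off by 0.013) and 4:3 (1.333, off by 0.070).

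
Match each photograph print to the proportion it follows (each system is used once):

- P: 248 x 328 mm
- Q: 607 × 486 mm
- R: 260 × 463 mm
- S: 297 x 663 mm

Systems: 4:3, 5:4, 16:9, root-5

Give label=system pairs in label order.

P=4:3, Q=5:4, R=16:9, S=root-5

Ratios: P ≈ 1.323; Q ≈ 1.249; R ≈ 1.781; S ≈ 2.232.
Targets: 4:3 ≈ 1.333; 5:4 ≈ 1.250; 16:9 ≈ 1.778; root-5 ≈ 2.236.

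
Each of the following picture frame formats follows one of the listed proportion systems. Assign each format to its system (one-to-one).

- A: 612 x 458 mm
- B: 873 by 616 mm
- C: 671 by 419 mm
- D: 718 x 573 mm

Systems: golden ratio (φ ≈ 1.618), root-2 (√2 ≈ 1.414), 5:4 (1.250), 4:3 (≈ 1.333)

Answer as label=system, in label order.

A = 612/458 ≈ 1.336 → 4:3 (1.333)
B = 873/616 ≈ 1.417 → root-2 (1.414)
C = 671/419 ≈ 1.601 → golden ratio (1.618)
D = 718/573 ≈ 1.253 → 5:4 (1.250)

A=4:3, B=root-2, C=golden ratio, D=5:4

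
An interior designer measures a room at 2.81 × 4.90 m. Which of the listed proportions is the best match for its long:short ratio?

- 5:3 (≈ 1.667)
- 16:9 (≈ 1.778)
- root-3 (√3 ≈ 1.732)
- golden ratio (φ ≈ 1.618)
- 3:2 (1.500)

4.90/2.81 ≈ 1.744. Nearest candidates are root-3 (1.732, off by 0.012) and 16:9 (1.778, off by 0.034).

root-3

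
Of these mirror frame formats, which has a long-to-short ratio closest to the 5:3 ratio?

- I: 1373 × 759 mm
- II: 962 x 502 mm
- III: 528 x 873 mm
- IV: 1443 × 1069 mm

Ratios (long/short): I ≈ 1.809; II ≈ 1.916; III ≈ 1.653; IV ≈ 1.350.
5:3 ≈ 1.667; option III is nearest (Δ 0.014).

III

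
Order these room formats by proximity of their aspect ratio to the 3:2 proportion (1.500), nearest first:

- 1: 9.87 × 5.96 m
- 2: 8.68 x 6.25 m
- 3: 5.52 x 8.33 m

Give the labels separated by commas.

3, 2, 1

1: 9.87/5.96 ≈ 1.656 → |1.656 − 1.500| = 0.156
2: 8.68/6.25 ≈ 1.389 → |1.389 − 1.500| = 0.111
3: 8.33/5.52 ≈ 1.509 → |1.509 − 1.500| = 0.009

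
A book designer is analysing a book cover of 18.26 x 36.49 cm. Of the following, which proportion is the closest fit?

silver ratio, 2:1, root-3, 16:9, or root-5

2:1

Ratio = 36.49 / 18.26 ≈ 1.998.
Distances: silver ratio 2.414 (Δ 0.416); 2:1 2.000 (Δ 0.002); root-3 1.732 (Δ 0.266); 16:9 1.778 (Δ 0.220); root-5 2.236 (Δ 0.238).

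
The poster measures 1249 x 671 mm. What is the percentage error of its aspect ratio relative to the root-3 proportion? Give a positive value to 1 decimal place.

7.5%

Ratio = 1249 / 671 ≈ 1.8614.
Ideal root-3 ≈ 1.7321. |1.8614 − 1.7321| / 1.7321 ≈ 7.46% → 7.5%.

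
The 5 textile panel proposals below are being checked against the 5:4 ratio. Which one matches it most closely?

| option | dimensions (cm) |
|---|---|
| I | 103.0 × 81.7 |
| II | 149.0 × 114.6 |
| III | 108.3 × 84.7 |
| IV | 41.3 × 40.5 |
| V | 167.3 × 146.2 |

I

Ratios (long/short): I ≈ 1.261; II ≈ 1.300; III ≈ 1.279; IV ≈ 1.020; V ≈ 1.144.
5:4 ≈ 1.250; option I is nearest (Δ 0.011).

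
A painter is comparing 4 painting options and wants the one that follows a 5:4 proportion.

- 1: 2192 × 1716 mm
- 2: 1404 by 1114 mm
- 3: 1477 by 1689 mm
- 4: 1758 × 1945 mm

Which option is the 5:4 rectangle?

Ratios (long/short): 1 ≈ 1.277; 2 ≈ 1.260; 3 ≈ 1.144; 4 ≈ 1.106.
5:4 ≈ 1.250; option 2 is nearest (Δ 0.010).

2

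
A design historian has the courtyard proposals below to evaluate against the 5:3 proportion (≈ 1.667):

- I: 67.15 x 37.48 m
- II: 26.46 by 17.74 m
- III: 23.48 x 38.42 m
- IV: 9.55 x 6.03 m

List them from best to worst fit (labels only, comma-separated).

III, IV, I, II

Ratios: I = 67.15 / 37.48 ≈ 1.792; II = 26.46 / 17.74 ≈ 1.492; III = 38.42 / 23.48 ≈ 1.636; IV = 9.55 / 6.03 ≈ 1.584.
|Δ from 1.667|: I 0.125; II 0.175; III 0.031; IV 0.083.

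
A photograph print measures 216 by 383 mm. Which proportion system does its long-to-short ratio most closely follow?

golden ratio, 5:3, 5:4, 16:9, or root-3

383/216 ≈ 1.773. Nearest candidates are 16:9 (1.778, off by 0.005) and root-3 (1.732, off by 0.041).

16:9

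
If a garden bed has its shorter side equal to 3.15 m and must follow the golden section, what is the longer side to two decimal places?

golden ratio ≈ 1.61803.
Longer side = 3.15 × 1.61803 ≈ 5.0968 → 5.10 m.

5.10 m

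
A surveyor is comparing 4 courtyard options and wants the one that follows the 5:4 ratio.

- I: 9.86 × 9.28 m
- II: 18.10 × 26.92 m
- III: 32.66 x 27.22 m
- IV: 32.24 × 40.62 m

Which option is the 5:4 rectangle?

IV

Ratios (long/short): I ≈ 1.062; II ≈ 1.487; III ≈ 1.200; IV ≈ 1.260.
5:4 ≈ 1.250; option IV is nearest (Δ 0.010).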